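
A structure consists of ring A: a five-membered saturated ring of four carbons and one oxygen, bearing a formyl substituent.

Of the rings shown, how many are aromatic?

0

Ring A has only sp³ atoms, so it is not fully conjugated — not aromatic (tetrahydrofuran).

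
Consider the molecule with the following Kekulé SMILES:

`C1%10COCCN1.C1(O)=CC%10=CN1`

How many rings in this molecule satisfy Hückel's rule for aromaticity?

1

The SMILES encodes a six-membered saturated ring with an oxygen and an N–H nitrogen at positions 1 and 4; a five-membered ring of four carbons and one nitrogen bearing a hydrogen, with two C=C double bonds.
The 6-membered ring with one oxygen and one N–H (1,4) has only sp³ atoms, so it is not fully conjugated — not aromatic (morpholine).
The 5-membered ring with one N–H is fully conjugated (every ring atom contributes a p orbital); 2 ring double bonds (4 π electrons) plus a heteroatom lone pair (2) give 6 π electrons. That satisfies 4n+2 with n=1, so it is aromatic (pyrrole).
1 of the 2 rings is aromatic. Total: 1.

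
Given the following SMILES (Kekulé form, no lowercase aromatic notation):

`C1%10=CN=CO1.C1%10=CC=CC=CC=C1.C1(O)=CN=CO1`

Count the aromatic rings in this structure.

The SMILES encodes a five-membered ring with an oxygen at position 1 and a nitrogen at position 3 (in a C=N bond), with two double bonds; an eight-membered carbon ring with four alternating C=C double bonds; a five-membered ring with an oxygen at position 1 and a nitrogen at position 3 (in a C=N bond), with two double bonds.
The 5-membered ring with one oxygen and one =N– is fully conjugated (every ring atom contributes a p orbital); 2 ring double bonds (4 π electrons) plus a heteroatom lone pair (2) give 6 π electrons. That satisfies 4n+2 with n=1, so it is aromatic (oxazole).
The 8-membered ring has only sp² ring atoms; a planar conformation would have a fully conjugated π system of 8 electrons. But 8 = 4(2), which is 4n not 4n+2, so it is not aromatic (cyclooctatetraene) — cyclooctatetraene distorts into a non-planar tub to avoid antiaromaticity.
The second 5-membered ring with one oxygen and one =N– has a continuous p-orbital overlap around the ring; 2 ring double bonds (4 π electrons) plus a heteroatom lone pair (2) give 6 π electrons. That satisfies 4n+2 with n=1, so it is aromatic (oxazole).
2 of the 3 rings are aromatic. Total: 2.

2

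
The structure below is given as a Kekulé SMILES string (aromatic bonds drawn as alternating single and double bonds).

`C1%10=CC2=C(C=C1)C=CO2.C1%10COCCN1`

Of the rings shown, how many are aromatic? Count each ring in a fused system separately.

2

The SMILES encodes a six-membered carbon ring with three alternating C=C double bonds, fused to a five-membered ring containing one oxygen and two C=C double bonds; a six-membered saturated ring with an oxygen and an N–H nitrogen at positions 1 and 4.
The fused 6/5-membered bicyclic (with one oxygen) is a single π system with 9 sp² atoms and 10 π electrons from ring double bonds plus a heteroatom lone pair. 10 = 4(2)+2, so the system is aromatic and both rings count as aromatic (benzofuran).
The 6-membered ring with one oxygen and one N–H (1,4) has only sp³ atoms, so it is not fully conjugated — not aromatic (morpholine).
2 of the 3 rings are aromatic. Total: 2.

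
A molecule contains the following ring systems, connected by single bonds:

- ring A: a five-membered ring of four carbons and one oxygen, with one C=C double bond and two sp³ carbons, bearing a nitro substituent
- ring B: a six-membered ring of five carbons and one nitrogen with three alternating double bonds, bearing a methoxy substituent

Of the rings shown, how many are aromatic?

1

Ring A has two sp³ carbons, so it is not fully conjugated — not aromatic (2,3-dihydrofuran).
Ring B has a continuous p-orbital overlap around the ring; 3 ring double bonds give 6 π electrons. 6 = 4(1)+2, so ring B is aromatic (pyridine).
Aromatic: B. Total: 1.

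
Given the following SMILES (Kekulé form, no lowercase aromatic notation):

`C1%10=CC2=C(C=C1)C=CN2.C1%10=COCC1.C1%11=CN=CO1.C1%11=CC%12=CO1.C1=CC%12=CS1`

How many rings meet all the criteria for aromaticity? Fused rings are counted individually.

5

The SMILES encodes a six-membered carbon ring with three alternating C=C double bonds, fused to a five-membered ring containing one N–H nitrogen and two C=C double bonds; a five-membered ring of four carbons and one oxygen, with one C=C double bond and two sp³ carbons; a five-membered ring with an oxygen at position 1 and a nitrogen at position 3 (in a C=N bond), with two double bonds; a five-membered ring of four carbons and one oxygen, with two C=C double bonds; a five-membered ring of four carbons and one sulfur, with two C=C double bonds.
The fused 6/5-membered bicyclic (with one N–H) is a single π system with 9 sp² atoms and 10 π electrons from ring double bonds plus a heteroatom lone pair. 10 = 4(2)+2, so the system is aromatic and both rings count as aromatic (indole).
The 5-membered ring with one oxygen has two sp³ carbons, so it is not fully conjugated — not aromatic (2,3-dihydrofuran).
The 5-membered ring with one oxygen and one =N– is planar and fully conjugated; 2 ring double bonds (4 π electrons) plus a heteroatom lone pair (2) give 6 π electrons. Since 6 = 4n+2 (n=1), it is aromatic (oxazole).
The second 5-membered ring with one oxygen is fully conjugated (every ring atom contributes a p orbital); 2 ring double bonds (4 π electrons) plus a heteroatom lone pair (2) give 6 π electrons. 6 = 4(1)+2, so it is aromatic (furan).
The 5-membered ring with one sulfur has a continuous p-orbital overlap around the ring; 2 ring double bonds (4 π electrons) plus a heteroatom lone pair (2) give 6 π electrons. That satisfies 4n+2 with n=1, so it is aromatic (thiophene).
5 of the 6 rings are aromatic. Total: 5.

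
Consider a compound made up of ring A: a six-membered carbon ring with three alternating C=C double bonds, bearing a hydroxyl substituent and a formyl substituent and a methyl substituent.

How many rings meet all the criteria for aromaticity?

1

Ring A is fully conjugated (every ring atom contributes a p orbital); 3 ring double bonds give 6 π electrons. That satisfies 4n+2 with n=1, so ring A is aromatic (benzene).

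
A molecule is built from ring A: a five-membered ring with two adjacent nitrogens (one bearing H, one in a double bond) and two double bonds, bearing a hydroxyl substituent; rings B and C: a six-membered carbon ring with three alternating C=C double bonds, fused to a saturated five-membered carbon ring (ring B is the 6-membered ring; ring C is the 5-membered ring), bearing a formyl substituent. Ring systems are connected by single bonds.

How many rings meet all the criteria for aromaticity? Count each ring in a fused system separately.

2

Ring A has a continuous p-orbital overlap around the ring; 2 ring double bonds (4 π electrons) plus a heteroatom lone pair (2) give 6 π electrons. That satisfies 4n+2 with n=1, so ring A is aromatic (pyrazole).
Ring B is fully conjugated (every ring atom contributes a p orbital); 3 ring double bonds give 6 π electrons. Since 6 = 4n+2 (n=1), ring B is aromatic (benzene ring).
Ring C has three sp³ carbons, so it is not fully conjugated — not aromatic (cyclopentane ring).
Aromatic: A, B. Total: 2.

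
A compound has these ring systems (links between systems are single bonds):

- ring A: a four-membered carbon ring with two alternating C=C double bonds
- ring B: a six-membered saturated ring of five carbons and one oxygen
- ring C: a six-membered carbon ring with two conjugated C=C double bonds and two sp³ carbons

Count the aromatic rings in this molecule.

0

Ring A has only sp² ring atoms; a planar conformation would have a fully conjugated π system of 4 electrons. But 4 = 4(1), which is 4n not 4n+2, so ring A is not aromatic (cyclobutadiene) — cyclobutadiene is antiaromatic and distorts to a rectangle.
Ring B has only sp³ atoms, so it is not fully conjugated — not aromatic (tetrahydropyran).
Ring C has two sp³ carbons, so it is not fully conjugated — not aromatic (1,3-cyclohexadiene).
No ring is aromatic. Total: 0.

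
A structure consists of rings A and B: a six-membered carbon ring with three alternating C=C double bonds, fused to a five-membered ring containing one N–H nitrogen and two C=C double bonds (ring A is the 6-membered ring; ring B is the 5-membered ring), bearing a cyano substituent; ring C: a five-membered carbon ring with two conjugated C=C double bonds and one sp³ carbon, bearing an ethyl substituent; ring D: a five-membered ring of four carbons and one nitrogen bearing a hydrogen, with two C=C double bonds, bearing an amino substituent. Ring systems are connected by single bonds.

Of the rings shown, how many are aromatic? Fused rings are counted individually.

3

Rings A and B form a fused bicyclic system (with one N–H) with 9 sp² atoms and 10 π electrons from ring double bonds plus a heteroatom lone pair. 10 = 4(2)+2, so the system is aromatic and both rings count as aromatic (indole).
Ring C has one sp³ carbon, so it is not fully conjugated — not aromatic (cyclopentadiene).
Ring D is planar and fully conjugated; 2 ring double bonds (4 π electrons) plus a heteroatom lone pair (2) give 6 π electrons. Since 6 = 4n+2 (n=1), ring D is aromatic (pyrrole).
Aromatic: A, B, D. Total: 3.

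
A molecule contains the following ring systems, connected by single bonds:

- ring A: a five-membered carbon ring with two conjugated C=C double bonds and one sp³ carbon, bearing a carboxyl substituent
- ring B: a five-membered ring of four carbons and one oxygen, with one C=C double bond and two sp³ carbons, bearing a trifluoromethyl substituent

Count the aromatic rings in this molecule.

Ring A has one sp³ carbon, so it is not fully conjugated — not aromatic (cyclopentadiene).
Ring B has two sp³ carbons, so it is not fully conjugated — not aromatic (2,3-dihydrofuran).
No ring is aromatic. Total: 0.

0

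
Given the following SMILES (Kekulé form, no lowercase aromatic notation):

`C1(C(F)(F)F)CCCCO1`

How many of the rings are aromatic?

The SMILES encodes a six-membered saturated ring of five carbons and one oxygen.
The 6-membered ring with one oxygen has only sp³ atoms, so it is not fully conjugated — not aromatic (tetrahydropyran).

0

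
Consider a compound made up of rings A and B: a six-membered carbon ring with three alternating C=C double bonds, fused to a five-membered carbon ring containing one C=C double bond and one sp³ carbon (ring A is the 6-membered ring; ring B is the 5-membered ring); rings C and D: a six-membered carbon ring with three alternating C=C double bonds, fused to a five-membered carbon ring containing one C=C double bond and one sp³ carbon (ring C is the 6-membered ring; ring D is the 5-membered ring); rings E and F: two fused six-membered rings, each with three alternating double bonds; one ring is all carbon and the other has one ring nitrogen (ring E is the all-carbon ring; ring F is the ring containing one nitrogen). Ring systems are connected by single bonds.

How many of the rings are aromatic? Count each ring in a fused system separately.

4

Ring A is fully conjugated (every ring atom contributes a p orbital); 3 ring double bonds give 6 π electrons. Since 6 = 4n+2 (n=1), ring A is aromatic (benzene ring).
Ring B has one sp³ carbon, so it is not fully conjugated — not aromatic (cyclopentene ring).
Ring C is planar and fully conjugated; 3 ring double bonds give 6 π electrons. That satisfies 4n+2 with n=1, so ring C is aromatic (benzene ring).
Ring D has one sp³ carbon, so it is not fully conjugated — not aromatic (cyclopentene ring).
Rings E and F form a fused bicyclic system (with one nitrogen) with 10 sp² atoms and 10 π electrons from ring double bonds. 10 = 4(2)+2, so the system is aromatic and both rings count as aromatic (quinoline).
Aromatic: A, C, E, F. Total: 4.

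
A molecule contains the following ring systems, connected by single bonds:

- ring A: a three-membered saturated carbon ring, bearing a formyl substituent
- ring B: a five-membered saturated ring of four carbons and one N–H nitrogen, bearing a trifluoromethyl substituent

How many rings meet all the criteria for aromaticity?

Ring A has only sp³ atoms, so it is not fully conjugated — not aromatic (cyclopropane).
Ring B has only sp³ atoms, so it is not fully conjugated — not aromatic (pyrrolidine).
No ring is aromatic. Total: 0.

0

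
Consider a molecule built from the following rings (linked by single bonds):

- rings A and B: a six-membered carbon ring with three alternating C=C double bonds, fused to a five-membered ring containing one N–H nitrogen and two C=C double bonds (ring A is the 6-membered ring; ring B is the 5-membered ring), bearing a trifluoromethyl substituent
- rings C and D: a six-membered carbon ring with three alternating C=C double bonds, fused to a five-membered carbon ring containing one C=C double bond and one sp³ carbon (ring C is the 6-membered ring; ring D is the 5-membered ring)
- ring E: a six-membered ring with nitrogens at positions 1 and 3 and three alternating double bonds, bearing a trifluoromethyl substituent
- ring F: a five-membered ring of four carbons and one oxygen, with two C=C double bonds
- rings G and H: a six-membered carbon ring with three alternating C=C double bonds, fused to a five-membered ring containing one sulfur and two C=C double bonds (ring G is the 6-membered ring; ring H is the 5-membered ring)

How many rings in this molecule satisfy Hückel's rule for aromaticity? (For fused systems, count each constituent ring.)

7

Rings A and B form a fused bicyclic system (with one N–H) with 9 sp² atoms and 10 π electrons from ring double bonds plus a heteroatom lone pair. 10 = 4(2)+2, so the system is aromatic and both rings count as aromatic (indole).
Ring C is planar and fully conjugated; 3 ring double bonds give 6 π electrons. 6 = 4(1)+2, so ring C is aromatic (benzene ring).
Ring D has one sp³ carbon, so it is not fully conjugated — not aromatic (cyclopentene ring).
Ring E is planar and fully conjugated; 3 ring double bonds give 6 π electrons. That satisfies 4n+2 with n=1, so ring E is aromatic (pyrimidine).
Ring F is planar and fully conjugated; 2 ring double bonds (4 π electrons) plus a heteroatom lone pair (2) give 6 π electrons. Since 6 = 4n+2 (n=1), ring F is aromatic (furan).
Rings G and H form a fused bicyclic system (with one sulfur) with 9 sp² atoms and 10 π electrons from ring double bonds plus a heteroatom lone pair. 10 = 4(2)+2, so the system is aromatic and both rings count as aromatic (benzothiophene).
Aromatic: A, B, C, E, F, G, H. Total: 7.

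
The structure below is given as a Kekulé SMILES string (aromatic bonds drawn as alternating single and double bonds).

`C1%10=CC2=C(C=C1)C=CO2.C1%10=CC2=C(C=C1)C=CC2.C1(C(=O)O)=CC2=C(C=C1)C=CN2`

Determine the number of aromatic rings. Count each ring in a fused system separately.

The SMILES encodes a six-membered carbon ring with three alternating C=C double bonds, fused to a five-membered ring containing one oxygen and two C=C double bonds; a six-membered carbon ring with three alternating C=C double bonds, fused to a five-membered carbon ring containing one C=C double bond and one sp³ carbon; a six-membered carbon ring with three alternating C=C double bonds, fused to a five-membered ring containing one N–H nitrogen and two C=C double bonds.
The fused 6/5-membered bicyclic (with one oxygen) is a single π system with 9 sp² atoms and 10 π electrons from ring double bonds plus a heteroatom lone pair. 10 = 4(2)+2, so the system is aromatic and both rings count as aromatic (benzofuran).
The 6-membered ring is fully conjugated (every ring atom contributes a p orbital); 3 ring double bonds give 6 π electrons. Since 6 = 4n+2 (n=1), it is aromatic (benzene ring).
The 5-membered ring has one sp³ carbon, so it is not fully conjugated — not aromatic (cyclopentene ring).
The fused 6/5-membered bicyclic (with one N–H) is a single π system with 9 sp² atoms and 10 π electrons from ring double bonds plus a heteroatom lone pair. 10 = 4(2)+2, so the system is aromatic and both rings count as aromatic (indole).
5 of the 6 rings are aromatic. Total: 5.

5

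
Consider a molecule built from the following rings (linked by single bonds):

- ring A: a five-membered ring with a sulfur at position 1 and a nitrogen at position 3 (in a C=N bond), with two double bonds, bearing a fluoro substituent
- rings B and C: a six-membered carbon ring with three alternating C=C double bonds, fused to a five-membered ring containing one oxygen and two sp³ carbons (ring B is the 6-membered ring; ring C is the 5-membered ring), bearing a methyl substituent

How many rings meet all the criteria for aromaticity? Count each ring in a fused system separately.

Ring A has a continuous p-orbital overlap around the ring; 2 ring double bonds (4 π electrons) plus a heteroatom lone pair (2) give 6 π electrons. Since 6 = 4n+2 (n=1), ring A is aromatic (thiazole).
Ring B has a continuous p-orbital overlap around the ring; 3 ring double bonds give 6 π electrons. That satisfies 4n+2 with n=1, so ring B is aromatic (benzene ring).
Ring C has two sp³ carbons, so it is not fully conjugated — not aromatic (oxolane ring).
Aromatic: A, B. Total: 2.

2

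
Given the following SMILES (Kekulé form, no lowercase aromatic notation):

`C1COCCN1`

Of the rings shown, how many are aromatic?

The SMILES encodes a six-membered saturated ring with an oxygen and an N–H nitrogen at positions 1 and 4.
The 6-membered ring with one oxygen and one N–H (1,4) has only sp³ atoms, so it is not fully conjugated — not aromatic (morpholine).

0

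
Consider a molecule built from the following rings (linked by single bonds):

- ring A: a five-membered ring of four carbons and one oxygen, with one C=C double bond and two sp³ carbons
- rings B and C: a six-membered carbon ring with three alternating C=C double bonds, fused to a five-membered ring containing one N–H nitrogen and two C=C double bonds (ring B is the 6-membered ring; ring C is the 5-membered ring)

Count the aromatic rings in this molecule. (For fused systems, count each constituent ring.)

Ring A has two sp³ carbons, so it is not fully conjugated — not aromatic (2,3-dihydrofuran).
Rings B and C form a fused bicyclic system (with one N–H) with 9 sp² atoms and 10 π electrons from ring double bonds plus a heteroatom lone pair. 10 = 4(2)+2, so the system is aromatic and both rings count as aromatic (indole).
Aromatic: B, C. Total: 2.

2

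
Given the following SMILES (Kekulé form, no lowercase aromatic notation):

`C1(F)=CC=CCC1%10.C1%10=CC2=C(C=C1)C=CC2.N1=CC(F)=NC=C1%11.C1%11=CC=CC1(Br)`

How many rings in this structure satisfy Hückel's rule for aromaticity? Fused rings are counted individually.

2

The SMILES encodes a six-membered carbon ring with two conjugated C=C double bonds and two sp³ carbons; a six-membered carbon ring with three alternating C=C double bonds, fused to a five-membered carbon ring containing one C=C double bond and one sp³ carbon; a six-membered ring with nitrogens at positions 1 and 4 and three alternating double bonds; a five-membered carbon ring with two conjugated C=C double bonds and one sp³ carbon.
The 6-membered ring has two sp³ carbons, so it is not fully conjugated — not aromatic (1,3-cyclohexadiene).
The second 6-membered ring has a continuous p-orbital overlap around the ring; 3 ring double bonds give 6 π electrons. That satisfies 4n+2 with n=1, so it is aromatic (benzene ring).
The 5-membered ring has one sp³ carbon, so it is not fully conjugated — not aromatic (cyclopentene ring).
The 6-membered ring with two nitrogens (1,4) has a continuous p-orbital overlap around the ring; 3 ring double bonds give 6 π electrons. 6 = 4(1)+2, so it is aromatic (pyrazine).
The second 5-membered ring has one sp³ carbon, so it is not fully conjugated — not aromatic (cyclopentadiene).
2 of the 5 rings are aromatic. Total: 2.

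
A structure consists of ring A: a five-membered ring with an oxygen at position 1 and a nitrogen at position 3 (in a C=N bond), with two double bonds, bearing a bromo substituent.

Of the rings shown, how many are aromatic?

Ring A is fully conjugated (every ring atom contributes a p orbital); 2 ring double bonds (4 π electrons) plus a heteroatom lone pair (2) give 6 π electrons. That satisfies 4n+2 with n=1, so ring A is aromatic (oxazole).

1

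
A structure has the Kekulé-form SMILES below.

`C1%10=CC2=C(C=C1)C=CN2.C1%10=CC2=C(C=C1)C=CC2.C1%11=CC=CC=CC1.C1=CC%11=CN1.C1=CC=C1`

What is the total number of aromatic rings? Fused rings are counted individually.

4

The SMILES encodes a six-membered carbon ring with three alternating C=C double bonds, fused to a five-membered ring containing one N–H nitrogen and two C=C double bonds; a six-membered carbon ring with three alternating C=C double bonds, fused to a five-membered carbon ring containing one C=C double bond and one sp³ carbon; a seven-membered carbon ring with three C=C double bonds and one sp³ carbon; a five-membered ring of four carbons and one nitrogen bearing a hydrogen, with two C=C double bonds; a four-membered carbon ring with two alternating C=C double bonds.
The fused 6/5-membered bicyclic (with one N–H) is a single π system with 9 sp² atoms and 10 π electrons from ring double bonds plus a heteroatom lone pair. 10 = 4(2)+2, so the system is aromatic and both rings count as aromatic (indole).
The 6-membered ring is planar and fully conjugated; 3 ring double bonds give 6 π electrons. Since 6 = 4n+2 (n=1), it is aromatic (benzene ring).
The 5-membered ring has one sp³ carbon, so it is not fully conjugated — not aromatic (cyclopentene ring).
The 7-membered ring has one sp³ carbon, so it is not fully conjugated — not aromatic (cycloheptatriene).
The 5-membered ring with one N–H is fully conjugated (every ring atom contributes a p orbital); 2 ring double bonds (4 π electrons) plus a heteroatom lone pair (2) give 6 π electrons. 6 = 4(1)+2, so it is aromatic (pyrrole).
The 4-membered ring has only sp² ring atoms; a planar conformation would have a fully conjugated π system of 4 electrons. But 4 = 4(1), which is 4n not 4n+2, so it is not aromatic (cyclobutadiene) — cyclobutadiene is antiaromatic and distorts to a rectangle.
4 of the 7 rings are aromatic. Total: 4.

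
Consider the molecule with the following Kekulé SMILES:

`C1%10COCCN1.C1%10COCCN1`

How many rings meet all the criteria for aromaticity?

The SMILES encodes a six-membered saturated ring with an oxygen and an N–H nitrogen at positions 1 and 4; a six-membered saturated ring with an oxygen and an N–H nitrogen at positions 1 and 4.
The 6-membered ring with one oxygen and one N–H (1,4) has only sp³ atoms, so it is not fully conjugated — not aromatic (morpholine).
The second 6-membered ring with one oxygen and one N–H (1,4) has only sp³ atoms, so it is not fully conjugated — not aromatic (morpholine).
None of the rings are aromatic. Total: 0.

0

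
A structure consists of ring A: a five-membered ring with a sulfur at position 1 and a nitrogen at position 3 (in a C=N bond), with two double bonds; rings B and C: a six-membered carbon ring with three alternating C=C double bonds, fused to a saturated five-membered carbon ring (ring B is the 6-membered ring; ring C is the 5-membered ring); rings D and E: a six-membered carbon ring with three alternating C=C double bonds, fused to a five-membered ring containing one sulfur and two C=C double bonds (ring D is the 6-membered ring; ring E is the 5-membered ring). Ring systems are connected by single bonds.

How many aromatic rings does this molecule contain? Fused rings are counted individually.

4

Ring A has a continuous p-orbital overlap around the ring; 2 ring double bonds (4 π electrons) plus a heteroatom lone pair (2) give 6 π electrons. That satisfies 4n+2 with n=1, so ring A is aromatic (thiazole).
Ring B has a continuous p-orbital overlap around the ring; 3 ring double bonds give 6 π electrons. Since 6 = 4n+2 (n=1), ring B is aromatic (benzene ring).
Ring C has three sp³ carbons, so it is not fully conjugated — not aromatic (cyclopentane ring).
Rings D and E form a fused bicyclic system (with one sulfur) with 9 sp² atoms and 10 π electrons from ring double bonds plus a heteroatom lone pair. 10 = 4(2)+2, so the system is aromatic and both rings count as aromatic (benzothiophene).
Aromatic: A, B, D, E. Total: 4.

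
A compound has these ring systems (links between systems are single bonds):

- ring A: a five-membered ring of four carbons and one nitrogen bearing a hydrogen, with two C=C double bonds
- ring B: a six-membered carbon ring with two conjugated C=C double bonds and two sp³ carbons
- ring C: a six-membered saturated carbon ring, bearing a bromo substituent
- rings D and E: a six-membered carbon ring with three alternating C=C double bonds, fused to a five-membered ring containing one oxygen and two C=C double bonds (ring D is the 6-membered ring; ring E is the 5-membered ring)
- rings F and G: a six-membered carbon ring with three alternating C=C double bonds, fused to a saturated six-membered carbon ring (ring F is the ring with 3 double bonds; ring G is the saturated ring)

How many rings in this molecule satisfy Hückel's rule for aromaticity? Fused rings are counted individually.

Ring A is fully conjugated (every ring atom contributes a p orbital); 2 ring double bonds (4 π electrons) plus a heteroatom lone pair (2) give 6 π electrons. Since 6 = 4n+2 (n=1), ring A is aromatic (pyrrole).
Ring B has two sp³ carbons, so it is not fully conjugated — not aromatic (1,3-cyclohexadiene).
Ring C has only sp³ atoms, so it is not fully conjugated — not aromatic (cyclohexane).
Rings D and E form a fused bicyclic system (with one oxygen) with 9 sp² atoms and 10 π electrons from ring double bonds plus a heteroatom lone pair. 10 = 4(2)+2, so the system is aromatic and both rings count as aromatic (benzofuran).
Ring F is fully conjugated (every ring atom contributes a p orbital); 3 ring double bonds give 6 π electrons. 6 = 4(1)+2, so ring F is aromatic (benzene ring).
Ring G has four sp³ carbons, so it is not fully conjugated — not aromatic (cyclohexane ring).
Aromatic: A, D, E, F. Total: 4.

4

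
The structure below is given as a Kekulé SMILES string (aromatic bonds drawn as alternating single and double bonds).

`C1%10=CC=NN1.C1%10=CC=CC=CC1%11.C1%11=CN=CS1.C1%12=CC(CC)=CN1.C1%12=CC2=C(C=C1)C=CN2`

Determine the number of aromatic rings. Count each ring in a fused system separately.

The SMILES encodes a five-membered ring with two adjacent nitrogens (one bearing H, one in a double bond) and two double bonds; a seven-membered carbon ring with three C=C double bonds and one sp³ carbon; a five-membered ring with a sulfur at position 1 and a nitrogen at position 3 (in a C=N bond), with two double bonds; a five-membered ring of four carbons and one nitrogen bearing a hydrogen, with two C=C double bonds; a six-membered carbon ring with three alternating C=C double bonds, fused to a five-membered ring containing one N–H nitrogen and two C=C double bonds.
The 5-membered ring with two adjacent nitrogens (one N–H, one =N–) is fully conjugated (every ring atom contributes a p orbital); 2 ring double bonds (4 π electrons) plus a heteroatom lone pair (2) give 6 π electrons. That satisfies 4n+2 with n=1, so it is aromatic (pyrazole).
The 7-membered ring has one sp³ carbon, so it is not fully conjugated — not aromatic (cycloheptatriene).
The 5-membered ring with one sulfur and one =N– is fully conjugated (every ring atom contributes a p orbital); 2 ring double bonds (4 π electrons) plus a heteroatom lone pair (2) give 6 π electrons. 6 = 4(1)+2, so it is aromatic (thiazole).
The 5-membered ring with one N–H has a continuous p-orbital overlap around the ring; 2 ring double bonds (4 π electrons) plus a heteroatom lone pair (2) give 6 π electrons. That satisfies 4n+2 with n=1, so it is aromatic (pyrrole).
The fused 6/5-membered bicyclic (with one N–H) is a single π system with 9 sp² atoms and 10 π electrons from ring double bonds plus a heteroatom lone pair. 10 = 4(2)+2, so the system is aromatic and both rings count as aromatic (indole).
5 of the 6 rings are aromatic. Total: 5.

5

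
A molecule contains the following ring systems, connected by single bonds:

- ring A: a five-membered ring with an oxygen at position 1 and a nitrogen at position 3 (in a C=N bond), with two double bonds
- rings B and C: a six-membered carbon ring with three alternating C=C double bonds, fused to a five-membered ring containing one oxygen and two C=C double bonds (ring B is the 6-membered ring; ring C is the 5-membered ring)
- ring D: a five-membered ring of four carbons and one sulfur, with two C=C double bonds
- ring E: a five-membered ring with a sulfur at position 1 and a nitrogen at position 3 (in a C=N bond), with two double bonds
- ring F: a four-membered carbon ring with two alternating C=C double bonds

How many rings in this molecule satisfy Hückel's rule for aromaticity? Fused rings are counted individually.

Ring A has a continuous p-orbital overlap around the ring; 2 ring double bonds (4 π electrons) plus a heteroatom lone pair (2) give 6 π electrons. Since 6 = 4n+2 (n=1), ring A is aromatic (oxazole).
Rings B and C form a fused bicyclic system (with one oxygen) with 9 sp² atoms and 10 π electrons from ring double bonds plus a heteroatom lone pair. 10 = 4(2)+2, so the system is aromatic and both rings count as aromatic (benzofuran).
Ring D has a continuous p-orbital overlap around the ring; 2 ring double bonds (4 π electrons) plus a heteroatom lone pair (2) give 6 π electrons. That satisfies 4n+2 with n=1, so ring D is aromatic (thiophene).
Ring E is fully conjugated (every ring atom contributes a p orbital); 2 ring double bonds (4 π electrons) plus a heteroatom lone pair (2) give 6 π electrons. Since 6 = 4n+2 (n=1), ring E is aromatic (thiazole).
Ring F has only sp² ring atoms; a planar conformation would have a fully conjugated π system of 4 electrons. But 4 = 4(1), which is 4n not 4n+2, so ring F is not aromatic (cyclobutadiene) — cyclobutadiene is antiaromatic and distorts to a rectangle.
Aromatic: A, B, C, D, E. Total: 5.

5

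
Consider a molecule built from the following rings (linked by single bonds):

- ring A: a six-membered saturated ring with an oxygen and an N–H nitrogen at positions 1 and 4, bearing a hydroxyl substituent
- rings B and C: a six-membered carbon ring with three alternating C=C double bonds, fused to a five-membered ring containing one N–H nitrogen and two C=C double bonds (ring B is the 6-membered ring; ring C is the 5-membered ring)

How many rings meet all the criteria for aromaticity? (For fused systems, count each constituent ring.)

Ring A has only sp³ atoms, so it is not fully conjugated — not aromatic (morpholine).
Rings B and C form a fused bicyclic system (with one N–H) with 9 sp² atoms and 10 π electrons from ring double bonds plus a heteroatom lone pair. 10 = 4(2)+2, so the system is aromatic and both rings count as aromatic (indole).
Aromatic: B, C. Total: 2.

2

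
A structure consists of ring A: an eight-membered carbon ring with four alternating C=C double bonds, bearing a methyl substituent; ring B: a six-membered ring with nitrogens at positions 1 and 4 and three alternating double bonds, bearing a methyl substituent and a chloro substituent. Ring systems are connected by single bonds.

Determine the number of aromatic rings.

Ring A has only sp² ring atoms; a planar conformation would have a fully conjugated π system of 8 electrons. But 8 = 4(2), which is 4n not 4n+2, so ring A is not aromatic (cyclooctatetraene) — cyclooctatetraene distorts into a non-planar tub to avoid antiaromaticity.
Ring B has a continuous p-orbital overlap around the ring; 3 ring double bonds give 6 π electrons. That satisfies 4n+2 with n=1, so ring B is aromatic (pyrazine).
Aromatic: B. Total: 1.

1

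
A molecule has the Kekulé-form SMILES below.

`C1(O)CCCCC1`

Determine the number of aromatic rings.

The SMILES encodes a six-membered saturated carbon ring.
The 6-membered ring has only sp³ atoms, so it is not fully conjugated — not aromatic (cyclohexane).

0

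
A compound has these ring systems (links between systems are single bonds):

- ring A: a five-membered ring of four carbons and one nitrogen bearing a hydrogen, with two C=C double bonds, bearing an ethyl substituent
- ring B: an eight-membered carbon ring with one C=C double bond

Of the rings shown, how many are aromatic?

1

Ring A is planar and fully conjugated; 2 ring double bonds (4 π electrons) plus a heteroatom lone pair (2) give 6 π electrons. Since 6 = 4n+2 (n=1), ring A is aromatic (pyrrole).
Ring B has six sp³ carbons, so it is not fully conjugated — not aromatic (cyclooctene).
Aromatic: A. Total: 1.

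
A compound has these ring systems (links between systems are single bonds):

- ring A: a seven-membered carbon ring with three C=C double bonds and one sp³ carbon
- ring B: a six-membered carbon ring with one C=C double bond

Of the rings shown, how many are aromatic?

0

Ring A has one sp³ carbon, so it is not fully conjugated — not aromatic (cycloheptatriene).
Ring B has four sp³ carbons, so it is not fully conjugated — not aromatic (cyclohexene).
No ring is aromatic. Total: 0.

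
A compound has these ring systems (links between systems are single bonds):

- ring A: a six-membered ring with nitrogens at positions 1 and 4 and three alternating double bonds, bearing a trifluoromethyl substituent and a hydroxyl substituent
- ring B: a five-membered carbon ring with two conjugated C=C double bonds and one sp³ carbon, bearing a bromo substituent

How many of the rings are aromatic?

Ring A has a continuous p-orbital overlap around the ring; 3 ring double bonds give 6 π electrons. Since 6 = 4n+2 (n=1), ring A is aromatic (pyrazine).
Ring B has one sp³ carbon, so it is not fully conjugated — not aromatic (cyclopentadiene).
Aromatic: A. Total: 1.

1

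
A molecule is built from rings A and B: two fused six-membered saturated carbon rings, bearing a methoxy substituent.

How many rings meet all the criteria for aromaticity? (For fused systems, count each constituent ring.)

Ring A has only sp³ atoms, so it is not fully conjugated — not aromatic (cyclohexane ring).
Ring B has only sp³ atoms, so it is not fully conjugated — not aromatic (cyclohexane ring).
No ring is aromatic. Total: 0.

0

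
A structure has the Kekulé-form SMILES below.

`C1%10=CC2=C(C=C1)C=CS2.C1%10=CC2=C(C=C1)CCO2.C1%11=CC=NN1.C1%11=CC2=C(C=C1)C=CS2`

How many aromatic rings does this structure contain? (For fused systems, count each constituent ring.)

The SMILES encodes a six-membered carbon ring with three alternating C=C double bonds, fused to a five-membered ring containing one sulfur and two C=C double bonds; a six-membered carbon ring with three alternating C=C double bonds, fused to a five-membered ring containing one oxygen and two sp³ carbons; a five-membered ring with two adjacent nitrogens (one bearing H, one in a double bond) and two double bonds; a six-membered carbon ring with three alternating C=C double bonds, fused to a five-membered ring containing one sulfur and two C=C double bonds.
The fused 6/5-membered bicyclic (with one sulfur) is a single π system with 9 sp² atoms and 10 π electrons from ring double bonds plus a heteroatom lone pair. 10 = 4(2)+2, so the system is aromatic and both rings count as aromatic (benzothiophene).
The 6-membered ring is fully conjugated (every ring atom contributes a p orbital); 3 ring double bonds give 6 π electrons. Since 6 = 4n+2 (n=1), it is aromatic (benzene ring).
The 5-membered ring with one oxygen has two sp³ carbons, so it is not fully conjugated — not aromatic (oxolane ring).
The 5-membered ring with two adjacent nitrogens (one N–H, one =N–) is fully conjugated (every ring atom contributes a p orbital); 2 ring double bonds (4 π electrons) plus a heteroatom lone pair (2) give 6 π electrons. Since 6 = 4n+2 (n=1), it is aromatic (pyrazole).
The fused 6/5-membered bicyclic (with one sulfur) is a single π system with 9 sp² atoms and 10 π electrons from ring double bonds plus a heteroatom lone pair. 10 = 4(2)+2, so the system is aromatic and both rings count as aromatic (benzothiophene).
6 of the 7 rings are aromatic. Total: 6.

6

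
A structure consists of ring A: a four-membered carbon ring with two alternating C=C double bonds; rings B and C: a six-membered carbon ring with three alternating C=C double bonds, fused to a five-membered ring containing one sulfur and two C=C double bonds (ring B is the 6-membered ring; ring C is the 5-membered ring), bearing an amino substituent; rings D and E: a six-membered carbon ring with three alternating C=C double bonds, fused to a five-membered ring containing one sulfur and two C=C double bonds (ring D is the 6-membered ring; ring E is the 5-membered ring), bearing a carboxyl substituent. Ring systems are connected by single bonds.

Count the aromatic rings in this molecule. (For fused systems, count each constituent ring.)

4

Ring A has only sp² ring atoms; a planar conformation would have a fully conjugated π system of 4 electrons. But 4 = 4(1), which is 4n not 4n+2, so ring A is not aromatic (cyclobutadiene) — cyclobutadiene is antiaromatic and distorts to a rectangle.
Rings B and C form a fused bicyclic system (with one sulfur) with 9 sp² atoms and 10 π electrons from ring double bonds plus a heteroatom lone pair. 10 = 4(2)+2, so the system is aromatic and both rings count as aromatic (benzothiophene).
Rings D and E form a fused bicyclic system (with one sulfur) with 9 sp² atoms and 10 π electrons from ring double bonds plus a heteroatom lone pair. 10 = 4(2)+2, so the system is aromatic and both rings count as aromatic (benzothiophene).
Aromatic: B, C, D, E. Total: 4.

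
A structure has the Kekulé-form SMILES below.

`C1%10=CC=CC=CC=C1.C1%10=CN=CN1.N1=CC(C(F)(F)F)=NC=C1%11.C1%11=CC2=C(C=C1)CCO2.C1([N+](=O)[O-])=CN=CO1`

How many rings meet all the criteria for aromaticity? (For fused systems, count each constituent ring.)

The SMILES encodes an eight-membered carbon ring with four alternating C=C double bonds; a five-membered ring with nitrogens at positions 1 and 3 (one bearing H, one in a C=N bond) and two double bonds; a six-membered ring with nitrogens at positions 1 and 4 and three alternating double bonds; a six-membered carbon ring with three alternating C=C double bonds, fused to a five-membered ring containing one oxygen and two sp³ carbons; a five-membered ring with an oxygen at position 1 and a nitrogen at position 3 (in a C=N bond), with two double bonds.
The 8-membered ring has only sp² ring atoms; a planar conformation would have a fully conjugated π system of 8 electrons. But 8 = 4(2), which is 4n not 4n+2, so it is not aromatic (cyclooctatetraene) — cyclooctatetraene distorts into a non-planar tub to avoid antiaromaticity.
The 5-membered ring with two nitrogens (one N–H, one =N–) is planar and fully conjugated; 2 ring double bonds (4 π electrons) plus a heteroatom lone pair (2) give 6 π electrons. Since 6 = 4n+2 (n=1), it is aromatic (imidazole).
The 6-membered ring with two nitrogens (1,4) has a continuous p-orbital overlap around the ring; 3 ring double bonds give 6 π electrons. Since 6 = 4n+2 (n=1), it is aromatic (pyrazine).
The 6-membered ring is planar and fully conjugated; 3 ring double bonds give 6 π electrons. Since 6 = 4n+2 (n=1), it is aromatic (benzene ring).
The 5-membered ring with one oxygen has two sp³ carbons, so it is not fully conjugated — not aromatic (oxolane ring).
The 5-membered ring with one oxygen and one =N– is planar and fully conjugated; 2 ring double bonds (4 π electrons) plus a heteroatom lone pair (2) give 6 π electrons. 6 = 4(1)+2, so it is aromatic (oxazole).
4 of the 6 rings are aromatic. Total: 4.

4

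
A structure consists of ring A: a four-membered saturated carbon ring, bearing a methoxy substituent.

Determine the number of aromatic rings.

0

Ring A has only sp³ atoms, so it is not fully conjugated — not aromatic (cyclobutane).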